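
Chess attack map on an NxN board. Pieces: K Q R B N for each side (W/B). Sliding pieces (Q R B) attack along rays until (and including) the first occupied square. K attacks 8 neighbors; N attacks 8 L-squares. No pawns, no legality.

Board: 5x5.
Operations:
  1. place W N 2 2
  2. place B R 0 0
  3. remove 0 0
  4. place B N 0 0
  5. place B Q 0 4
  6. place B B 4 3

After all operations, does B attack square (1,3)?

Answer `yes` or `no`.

Op 1: place WN@(2,2)
Op 2: place BR@(0,0)
Op 3: remove (0,0)
Op 4: place BN@(0,0)
Op 5: place BQ@(0,4)
Op 6: place BB@(4,3)
Per-piece attacks for B:
  BN@(0,0): attacks (1,2) (2,1)
  BQ@(0,4): attacks (0,3) (0,2) (0,1) (0,0) (1,4) (2,4) (3,4) (4,4) (1,3) (2,2) [ray(0,-1) blocked at (0,0); ray(1,-1) blocked at (2,2)]
  BB@(4,3): attacks (3,4) (3,2) (2,1) (1,0)
B attacks (1,3): yes

Answer: yes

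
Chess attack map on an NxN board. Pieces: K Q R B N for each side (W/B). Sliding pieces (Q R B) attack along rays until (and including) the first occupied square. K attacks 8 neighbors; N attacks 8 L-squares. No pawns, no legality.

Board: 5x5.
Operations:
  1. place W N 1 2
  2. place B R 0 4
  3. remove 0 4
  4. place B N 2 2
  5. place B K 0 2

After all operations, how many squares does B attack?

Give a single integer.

Op 1: place WN@(1,2)
Op 2: place BR@(0,4)
Op 3: remove (0,4)
Op 4: place BN@(2,2)
Op 5: place BK@(0,2)
Per-piece attacks for B:
  BK@(0,2): attacks (0,3) (0,1) (1,2) (1,3) (1,1)
  BN@(2,2): attacks (3,4) (4,3) (1,4) (0,3) (3,0) (4,1) (1,0) (0,1)
Union (11 distinct): (0,1) (0,3) (1,0) (1,1) (1,2) (1,3) (1,4) (3,0) (3,4) (4,1) (4,3)

Answer: 11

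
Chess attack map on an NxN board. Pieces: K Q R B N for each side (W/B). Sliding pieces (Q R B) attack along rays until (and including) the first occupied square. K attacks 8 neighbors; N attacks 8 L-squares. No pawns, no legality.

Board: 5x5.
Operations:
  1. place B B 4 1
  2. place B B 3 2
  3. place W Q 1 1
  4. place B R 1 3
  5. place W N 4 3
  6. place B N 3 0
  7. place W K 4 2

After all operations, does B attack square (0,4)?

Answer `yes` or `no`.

Op 1: place BB@(4,1)
Op 2: place BB@(3,2)
Op 3: place WQ@(1,1)
Op 4: place BR@(1,3)
Op 5: place WN@(4,3)
Op 6: place BN@(3,0)
Op 7: place WK@(4,2)
Per-piece attacks for B:
  BR@(1,3): attacks (1,4) (1,2) (1,1) (2,3) (3,3) (4,3) (0,3) [ray(0,-1) blocked at (1,1); ray(1,0) blocked at (4,3)]
  BN@(3,0): attacks (4,2) (2,2) (1,1)
  BB@(3,2): attacks (4,3) (4,1) (2,3) (1,4) (2,1) (1,0) [ray(1,1) blocked at (4,3); ray(1,-1) blocked at (4,1)]
  BB@(4,1): attacks (3,2) (3,0) [ray(-1,1) blocked at (3,2); ray(-1,-1) blocked at (3,0)]
B attacks (0,4): no

Answer: no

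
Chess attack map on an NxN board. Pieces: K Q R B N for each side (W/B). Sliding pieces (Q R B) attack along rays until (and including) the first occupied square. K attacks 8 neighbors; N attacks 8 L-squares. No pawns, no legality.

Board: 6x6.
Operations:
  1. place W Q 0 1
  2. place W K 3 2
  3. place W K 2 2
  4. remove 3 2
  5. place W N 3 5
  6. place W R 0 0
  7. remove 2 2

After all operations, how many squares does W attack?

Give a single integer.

Op 1: place WQ@(0,1)
Op 2: place WK@(3,2)
Op 3: place WK@(2,2)
Op 4: remove (3,2)
Op 5: place WN@(3,5)
Op 6: place WR@(0,0)
Op 7: remove (2,2)
Per-piece attacks for W:
  WR@(0,0): attacks (0,1) (1,0) (2,0) (3,0) (4,0) (5,0) [ray(0,1) blocked at (0,1)]
  WQ@(0,1): attacks (0,2) (0,3) (0,4) (0,5) (0,0) (1,1) (2,1) (3,1) (4,1) (5,1) (1,2) (2,3) (3,4) (4,5) (1,0) [ray(0,-1) blocked at (0,0)]
  WN@(3,5): attacks (4,3) (5,4) (2,3) (1,4)
Union (23 distinct): (0,0) (0,1) (0,2) (0,3) (0,4) (0,5) (1,0) (1,1) (1,2) (1,4) (2,0) (2,1) (2,3) (3,0) (3,1) (3,4) (4,0) (4,1) (4,3) (4,5) (5,0) (5,1) (5,4)

Answer: 23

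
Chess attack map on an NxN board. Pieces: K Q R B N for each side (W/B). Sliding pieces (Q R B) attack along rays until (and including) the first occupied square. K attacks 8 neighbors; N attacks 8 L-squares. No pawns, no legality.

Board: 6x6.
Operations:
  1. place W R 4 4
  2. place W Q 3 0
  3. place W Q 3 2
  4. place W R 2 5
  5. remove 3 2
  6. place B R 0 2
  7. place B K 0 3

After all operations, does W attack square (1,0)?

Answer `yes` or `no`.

Op 1: place WR@(4,4)
Op 2: place WQ@(3,0)
Op 3: place WQ@(3,2)
Op 4: place WR@(2,5)
Op 5: remove (3,2)
Op 6: place BR@(0,2)
Op 7: place BK@(0,3)
Per-piece attacks for W:
  WR@(2,5): attacks (2,4) (2,3) (2,2) (2,1) (2,0) (3,5) (4,5) (5,5) (1,5) (0,5)
  WQ@(3,0): attacks (3,1) (3,2) (3,3) (3,4) (3,5) (4,0) (5,0) (2,0) (1,0) (0,0) (4,1) (5,2) (2,1) (1,2) (0,3) [ray(-1,1) blocked at (0,3)]
  WR@(4,4): attacks (4,5) (4,3) (4,2) (4,1) (4,0) (5,4) (3,4) (2,4) (1,4) (0,4)
W attacks (1,0): yes

Answer: yes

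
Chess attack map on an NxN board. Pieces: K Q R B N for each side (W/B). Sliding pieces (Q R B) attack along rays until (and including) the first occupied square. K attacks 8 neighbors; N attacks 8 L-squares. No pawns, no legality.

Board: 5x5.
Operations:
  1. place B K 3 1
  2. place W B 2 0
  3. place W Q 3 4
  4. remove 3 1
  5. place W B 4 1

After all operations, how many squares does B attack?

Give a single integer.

Answer: 0

Derivation:
Op 1: place BK@(3,1)
Op 2: place WB@(2,0)
Op 3: place WQ@(3,4)
Op 4: remove (3,1)
Op 5: place WB@(4,1)
Per-piece attacks for B:
Union (0 distinct): (none)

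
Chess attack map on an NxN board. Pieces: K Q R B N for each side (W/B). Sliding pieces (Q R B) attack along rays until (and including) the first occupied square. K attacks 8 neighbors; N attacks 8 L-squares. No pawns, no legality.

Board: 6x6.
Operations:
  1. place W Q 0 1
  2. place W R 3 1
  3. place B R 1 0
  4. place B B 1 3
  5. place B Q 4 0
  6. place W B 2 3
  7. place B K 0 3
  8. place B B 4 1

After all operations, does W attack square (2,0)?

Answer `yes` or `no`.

Op 1: place WQ@(0,1)
Op 2: place WR@(3,1)
Op 3: place BR@(1,0)
Op 4: place BB@(1,3)
Op 5: place BQ@(4,0)
Op 6: place WB@(2,3)
Op 7: place BK@(0,3)
Op 8: place BB@(4,1)
Per-piece attacks for W:
  WQ@(0,1): attacks (0,2) (0,3) (0,0) (1,1) (2,1) (3,1) (1,2) (2,3) (1,0) [ray(0,1) blocked at (0,3); ray(1,0) blocked at (3,1); ray(1,1) blocked at (2,3); ray(1,-1) blocked at (1,0)]
  WB@(2,3): attacks (3,4) (4,5) (3,2) (4,1) (1,4) (0,5) (1,2) (0,1) [ray(1,-1) blocked at (4,1); ray(-1,-1) blocked at (0,1)]
  WR@(3,1): attacks (3,2) (3,3) (3,4) (3,5) (3,0) (4,1) (2,1) (1,1) (0,1) [ray(1,0) blocked at (4,1); ray(-1,0) blocked at (0,1)]
W attacks (2,0): no

Answer: no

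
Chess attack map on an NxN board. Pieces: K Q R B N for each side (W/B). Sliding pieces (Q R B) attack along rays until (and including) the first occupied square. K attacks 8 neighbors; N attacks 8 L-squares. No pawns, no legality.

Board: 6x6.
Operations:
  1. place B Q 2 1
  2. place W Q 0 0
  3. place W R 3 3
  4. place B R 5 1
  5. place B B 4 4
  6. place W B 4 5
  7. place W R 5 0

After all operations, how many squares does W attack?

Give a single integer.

Answer: 25

Derivation:
Op 1: place BQ@(2,1)
Op 2: place WQ@(0,0)
Op 3: place WR@(3,3)
Op 4: place BR@(5,1)
Op 5: place BB@(4,4)
Op 6: place WB@(4,5)
Op 7: place WR@(5,0)
Per-piece attacks for W:
  WQ@(0,0): attacks (0,1) (0,2) (0,3) (0,4) (0,5) (1,0) (2,0) (3,0) (4,0) (5,0) (1,1) (2,2) (3,3) [ray(1,0) blocked at (5,0); ray(1,1) blocked at (3,3)]
  WR@(3,3): attacks (3,4) (3,5) (3,2) (3,1) (3,0) (4,3) (5,3) (2,3) (1,3) (0,3)
  WB@(4,5): attacks (5,4) (3,4) (2,3) (1,2) (0,1)
  WR@(5,0): attacks (5,1) (4,0) (3,0) (2,0) (1,0) (0,0) [ray(0,1) blocked at (5,1); ray(-1,0) blocked at (0,0)]
Union (25 distinct): (0,0) (0,1) (0,2) (0,3) (0,4) (0,5) (1,0) (1,1) (1,2) (1,3) (2,0) (2,2) (2,3) (3,0) (3,1) (3,2) (3,3) (3,4) (3,5) (4,0) (4,3) (5,0) (5,1) (5,3) (5,4)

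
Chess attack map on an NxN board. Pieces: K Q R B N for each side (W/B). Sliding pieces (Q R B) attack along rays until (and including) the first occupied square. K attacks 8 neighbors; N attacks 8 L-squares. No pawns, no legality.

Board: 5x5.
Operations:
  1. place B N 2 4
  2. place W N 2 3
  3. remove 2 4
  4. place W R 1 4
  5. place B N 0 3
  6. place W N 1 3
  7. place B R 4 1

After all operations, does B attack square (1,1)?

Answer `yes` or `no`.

Op 1: place BN@(2,4)
Op 2: place WN@(2,3)
Op 3: remove (2,4)
Op 4: place WR@(1,4)
Op 5: place BN@(0,3)
Op 6: place WN@(1,3)
Op 7: place BR@(4,1)
Per-piece attacks for B:
  BN@(0,3): attacks (2,4) (1,1) (2,2)
  BR@(4,1): attacks (4,2) (4,3) (4,4) (4,0) (3,1) (2,1) (1,1) (0,1)
B attacks (1,1): yes

Answer: yes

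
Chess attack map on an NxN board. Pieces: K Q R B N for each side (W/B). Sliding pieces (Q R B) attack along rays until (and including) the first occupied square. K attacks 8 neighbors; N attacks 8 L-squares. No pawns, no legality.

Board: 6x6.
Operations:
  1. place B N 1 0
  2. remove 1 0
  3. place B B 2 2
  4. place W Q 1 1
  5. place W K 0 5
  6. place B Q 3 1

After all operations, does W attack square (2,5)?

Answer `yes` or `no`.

Op 1: place BN@(1,0)
Op 2: remove (1,0)
Op 3: place BB@(2,2)
Op 4: place WQ@(1,1)
Op 5: place WK@(0,5)
Op 6: place BQ@(3,1)
Per-piece attacks for W:
  WK@(0,5): attacks (0,4) (1,5) (1,4)
  WQ@(1,1): attacks (1,2) (1,3) (1,4) (1,5) (1,0) (2,1) (3,1) (0,1) (2,2) (2,0) (0,2) (0,0) [ray(1,0) blocked at (3,1); ray(1,1) blocked at (2,2)]
W attacks (2,5): no

Answer: no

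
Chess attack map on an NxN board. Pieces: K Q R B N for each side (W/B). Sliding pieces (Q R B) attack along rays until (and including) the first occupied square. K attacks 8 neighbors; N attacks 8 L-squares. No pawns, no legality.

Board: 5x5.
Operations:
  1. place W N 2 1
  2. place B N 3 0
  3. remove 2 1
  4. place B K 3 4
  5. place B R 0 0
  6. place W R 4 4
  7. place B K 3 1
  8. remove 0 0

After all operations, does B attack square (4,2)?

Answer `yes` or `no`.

Op 1: place WN@(2,1)
Op 2: place BN@(3,0)
Op 3: remove (2,1)
Op 4: place BK@(3,4)
Op 5: place BR@(0,0)
Op 6: place WR@(4,4)
Op 7: place BK@(3,1)
Op 8: remove (0,0)
Per-piece attacks for B:
  BN@(3,0): attacks (4,2) (2,2) (1,1)
  BK@(3,1): attacks (3,2) (3,0) (4,1) (2,1) (4,2) (4,0) (2,2) (2,0)
  BK@(3,4): attacks (3,3) (4,4) (2,4) (4,3) (2,3)
B attacks (4,2): yes

Answer: yes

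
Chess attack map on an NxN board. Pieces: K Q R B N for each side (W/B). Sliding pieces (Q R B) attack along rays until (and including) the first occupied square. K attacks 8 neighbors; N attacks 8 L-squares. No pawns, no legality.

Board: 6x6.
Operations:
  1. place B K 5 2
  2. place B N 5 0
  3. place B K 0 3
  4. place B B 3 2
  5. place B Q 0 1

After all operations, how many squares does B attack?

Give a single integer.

Op 1: place BK@(5,2)
Op 2: place BN@(5,0)
Op 3: place BK@(0,3)
Op 4: place BB@(3,2)
Op 5: place BQ@(0,1)
Per-piece attacks for B:
  BQ@(0,1): attacks (0,2) (0,3) (0,0) (1,1) (2,1) (3,1) (4,1) (5,1) (1,2) (2,3) (3,4) (4,5) (1,0) [ray(0,1) blocked at (0,3)]
  BK@(0,3): attacks (0,4) (0,2) (1,3) (1,4) (1,2)
  BB@(3,2): attacks (4,3) (5,4) (4,1) (5,0) (2,3) (1,4) (0,5) (2,1) (1,0) [ray(1,-1) blocked at (5,0)]
  BN@(5,0): attacks (4,2) (3,1)
  BK@(5,2): attacks (5,3) (5,1) (4,2) (4,3) (4,1)
Union (22 distinct): (0,0) (0,2) (0,3) (0,4) (0,5) (1,0) (1,1) (1,2) (1,3) (1,4) (2,1) (2,3) (3,1) (3,4) (4,1) (4,2) (4,3) (4,5) (5,0) (5,1) (5,3) (5,4)

Answer: 22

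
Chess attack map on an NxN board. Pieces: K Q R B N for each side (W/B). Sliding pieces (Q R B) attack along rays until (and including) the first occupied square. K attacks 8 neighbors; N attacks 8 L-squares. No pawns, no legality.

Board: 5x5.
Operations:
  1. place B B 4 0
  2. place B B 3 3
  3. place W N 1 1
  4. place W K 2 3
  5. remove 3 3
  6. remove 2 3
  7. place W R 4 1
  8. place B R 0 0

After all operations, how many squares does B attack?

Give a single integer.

Answer: 11

Derivation:
Op 1: place BB@(4,0)
Op 2: place BB@(3,3)
Op 3: place WN@(1,1)
Op 4: place WK@(2,3)
Op 5: remove (3,3)
Op 6: remove (2,3)
Op 7: place WR@(4,1)
Op 8: place BR@(0,0)
Per-piece attacks for B:
  BR@(0,0): attacks (0,1) (0,2) (0,3) (0,4) (1,0) (2,0) (3,0) (4,0) [ray(1,0) blocked at (4,0)]
  BB@(4,0): attacks (3,1) (2,2) (1,3) (0,4)
Union (11 distinct): (0,1) (0,2) (0,3) (0,4) (1,0) (1,3) (2,0) (2,2) (3,0) (3,1) (4,0)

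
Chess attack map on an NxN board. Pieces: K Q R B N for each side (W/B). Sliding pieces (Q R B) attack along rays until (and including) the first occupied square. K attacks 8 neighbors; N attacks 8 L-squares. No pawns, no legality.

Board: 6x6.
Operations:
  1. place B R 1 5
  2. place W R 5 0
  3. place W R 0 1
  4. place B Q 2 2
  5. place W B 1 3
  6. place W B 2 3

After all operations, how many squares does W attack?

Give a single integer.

Op 1: place BR@(1,5)
Op 2: place WR@(5,0)
Op 3: place WR@(0,1)
Op 4: place BQ@(2,2)
Op 5: place WB@(1,3)
Op 6: place WB@(2,3)
Per-piece attacks for W:
  WR@(0,1): attacks (0,2) (0,3) (0,4) (0,5) (0,0) (1,1) (2,1) (3,1) (4,1) (5,1)
  WB@(1,3): attacks (2,4) (3,5) (2,2) (0,4) (0,2) [ray(1,-1) blocked at (2,2)]
  WB@(2,3): attacks (3,4) (4,5) (3,2) (4,1) (5,0) (1,4) (0,5) (1,2) (0,1) [ray(1,-1) blocked at (5,0); ray(-1,-1) blocked at (0,1)]
  WR@(5,0): attacks (5,1) (5,2) (5,3) (5,4) (5,5) (4,0) (3,0) (2,0) (1,0) (0,0)
Union (28 distinct): (0,0) (0,1) (0,2) (0,3) (0,4) (0,5) (1,0) (1,1) (1,2) (1,4) (2,0) (2,1) (2,2) (2,4) (3,0) (3,1) (3,2) (3,4) (3,5) (4,0) (4,1) (4,5) (5,0) (5,1) (5,2) (5,3) (5,4) (5,5)

Answer: 28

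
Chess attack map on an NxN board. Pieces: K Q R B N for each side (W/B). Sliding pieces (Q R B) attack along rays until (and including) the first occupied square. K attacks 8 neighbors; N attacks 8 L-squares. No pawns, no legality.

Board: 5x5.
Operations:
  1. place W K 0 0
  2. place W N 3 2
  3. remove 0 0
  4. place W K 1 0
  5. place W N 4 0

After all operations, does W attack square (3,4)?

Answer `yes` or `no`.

Op 1: place WK@(0,0)
Op 2: place WN@(3,2)
Op 3: remove (0,0)
Op 4: place WK@(1,0)
Op 5: place WN@(4,0)
Per-piece attacks for W:
  WK@(1,0): attacks (1,1) (2,0) (0,0) (2,1) (0,1)
  WN@(3,2): attacks (4,4) (2,4) (1,3) (4,0) (2,0) (1,1)
  WN@(4,0): attacks (3,2) (2,1)
W attacks (3,4): no

Answer: no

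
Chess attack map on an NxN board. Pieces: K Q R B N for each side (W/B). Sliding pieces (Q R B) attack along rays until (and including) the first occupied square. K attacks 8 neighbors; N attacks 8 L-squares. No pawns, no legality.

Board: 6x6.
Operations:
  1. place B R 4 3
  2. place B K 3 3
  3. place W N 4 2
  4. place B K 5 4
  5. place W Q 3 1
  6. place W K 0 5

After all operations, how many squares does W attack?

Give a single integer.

Op 1: place BR@(4,3)
Op 2: place BK@(3,3)
Op 3: place WN@(4,2)
Op 4: place BK@(5,4)
Op 5: place WQ@(3,1)
Op 6: place WK@(0,5)
Per-piece attacks for W:
  WK@(0,5): attacks (0,4) (1,5) (1,4)
  WQ@(3,1): attacks (3,2) (3,3) (3,0) (4,1) (5,1) (2,1) (1,1) (0,1) (4,2) (4,0) (2,2) (1,3) (0,4) (2,0) [ray(0,1) blocked at (3,3); ray(1,1) blocked at (4,2)]
  WN@(4,2): attacks (5,4) (3,4) (2,3) (5,0) (3,0) (2,1)
Union (20 distinct): (0,1) (0,4) (1,1) (1,3) (1,4) (1,5) (2,0) (2,1) (2,2) (2,3) (3,0) (3,2) (3,3) (3,4) (4,0) (4,1) (4,2) (5,0) (5,1) (5,4)

Answer: 20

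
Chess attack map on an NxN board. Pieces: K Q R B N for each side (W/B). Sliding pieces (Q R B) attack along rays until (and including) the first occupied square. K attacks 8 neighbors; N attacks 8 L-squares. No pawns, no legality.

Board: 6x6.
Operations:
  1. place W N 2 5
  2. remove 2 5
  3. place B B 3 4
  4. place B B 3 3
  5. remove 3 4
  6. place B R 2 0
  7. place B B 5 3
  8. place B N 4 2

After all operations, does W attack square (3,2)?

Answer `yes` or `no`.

Answer: no

Derivation:
Op 1: place WN@(2,5)
Op 2: remove (2,5)
Op 3: place BB@(3,4)
Op 4: place BB@(3,3)
Op 5: remove (3,4)
Op 6: place BR@(2,0)
Op 7: place BB@(5,3)
Op 8: place BN@(4,2)
Per-piece attacks for W:
W attacks (3,2): no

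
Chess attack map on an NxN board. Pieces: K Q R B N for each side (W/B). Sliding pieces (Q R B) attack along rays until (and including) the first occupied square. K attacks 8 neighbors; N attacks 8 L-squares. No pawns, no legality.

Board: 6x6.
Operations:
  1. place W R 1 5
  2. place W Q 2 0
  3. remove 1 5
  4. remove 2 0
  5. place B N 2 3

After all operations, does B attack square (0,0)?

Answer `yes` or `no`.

Answer: no

Derivation:
Op 1: place WR@(1,5)
Op 2: place WQ@(2,0)
Op 3: remove (1,5)
Op 4: remove (2,0)
Op 5: place BN@(2,3)
Per-piece attacks for B:
  BN@(2,3): attacks (3,5) (4,4) (1,5) (0,4) (3,1) (4,2) (1,1) (0,2)
B attacks (0,0): no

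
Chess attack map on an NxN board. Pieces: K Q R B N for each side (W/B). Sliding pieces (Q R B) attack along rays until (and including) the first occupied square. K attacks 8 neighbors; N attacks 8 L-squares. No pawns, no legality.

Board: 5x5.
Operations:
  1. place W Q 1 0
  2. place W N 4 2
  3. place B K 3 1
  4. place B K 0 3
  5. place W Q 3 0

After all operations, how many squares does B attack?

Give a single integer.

Answer: 13

Derivation:
Op 1: place WQ@(1,0)
Op 2: place WN@(4,2)
Op 3: place BK@(3,1)
Op 4: place BK@(0,3)
Op 5: place WQ@(3,0)
Per-piece attacks for B:
  BK@(0,3): attacks (0,4) (0,2) (1,3) (1,4) (1,2)
  BK@(3,1): attacks (3,2) (3,0) (4,1) (2,1) (4,2) (4,0) (2,2) (2,0)
Union (13 distinct): (0,2) (0,4) (1,2) (1,3) (1,4) (2,0) (2,1) (2,2) (3,0) (3,2) (4,0) (4,1) (4,2)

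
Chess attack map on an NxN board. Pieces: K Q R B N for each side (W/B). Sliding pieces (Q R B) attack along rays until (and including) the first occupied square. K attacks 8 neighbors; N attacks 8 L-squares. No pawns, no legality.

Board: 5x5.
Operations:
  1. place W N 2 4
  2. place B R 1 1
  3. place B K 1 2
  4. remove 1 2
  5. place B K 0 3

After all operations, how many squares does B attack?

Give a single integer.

Op 1: place WN@(2,4)
Op 2: place BR@(1,1)
Op 3: place BK@(1,2)
Op 4: remove (1,2)
Op 5: place BK@(0,3)
Per-piece attacks for B:
  BK@(0,3): attacks (0,4) (0,2) (1,3) (1,4) (1,2)
  BR@(1,1): attacks (1,2) (1,3) (1,4) (1,0) (2,1) (3,1) (4,1) (0,1)
Union (10 distinct): (0,1) (0,2) (0,4) (1,0) (1,2) (1,3) (1,4) (2,1) (3,1) (4,1)

Answer: 10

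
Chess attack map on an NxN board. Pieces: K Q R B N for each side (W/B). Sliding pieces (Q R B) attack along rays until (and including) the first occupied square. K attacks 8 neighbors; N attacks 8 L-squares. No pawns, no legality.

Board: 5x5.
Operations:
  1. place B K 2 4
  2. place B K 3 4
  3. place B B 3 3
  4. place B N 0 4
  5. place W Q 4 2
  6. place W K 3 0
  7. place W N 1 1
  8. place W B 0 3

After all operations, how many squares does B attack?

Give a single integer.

Answer: 12

Derivation:
Op 1: place BK@(2,4)
Op 2: place BK@(3,4)
Op 3: place BB@(3,3)
Op 4: place BN@(0,4)
Op 5: place WQ@(4,2)
Op 6: place WK@(3,0)
Op 7: place WN@(1,1)
Op 8: place WB@(0,3)
Per-piece attacks for B:
  BN@(0,4): attacks (1,2) (2,3)
  BK@(2,4): attacks (2,3) (3,4) (1,4) (3,3) (1,3)
  BB@(3,3): attacks (4,4) (4,2) (2,4) (2,2) (1,1) [ray(1,-1) blocked at (4,2); ray(-1,1) blocked at (2,4); ray(-1,-1) blocked at (1,1)]
  BK@(3,4): attacks (3,3) (4,4) (2,4) (4,3) (2,3)
Union (12 distinct): (1,1) (1,2) (1,3) (1,4) (2,2) (2,3) (2,4) (3,3) (3,4) (4,2) (4,3) (4,4)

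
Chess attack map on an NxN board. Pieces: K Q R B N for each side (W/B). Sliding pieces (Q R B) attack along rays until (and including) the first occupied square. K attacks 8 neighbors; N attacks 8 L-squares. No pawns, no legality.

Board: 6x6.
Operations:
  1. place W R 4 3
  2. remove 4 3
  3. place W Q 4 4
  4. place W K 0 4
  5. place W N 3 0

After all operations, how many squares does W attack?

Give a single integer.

Op 1: place WR@(4,3)
Op 2: remove (4,3)
Op 3: place WQ@(4,4)
Op 4: place WK@(0,4)
Op 5: place WN@(3,0)
Per-piece attacks for W:
  WK@(0,4): attacks (0,5) (0,3) (1,4) (1,5) (1,3)
  WN@(3,0): attacks (4,2) (5,1) (2,2) (1,1)
  WQ@(4,4): attacks (4,5) (4,3) (4,2) (4,1) (4,0) (5,4) (3,4) (2,4) (1,4) (0,4) (5,5) (5,3) (3,5) (3,3) (2,2) (1,1) (0,0) [ray(-1,0) blocked at (0,4)]
Union (22 distinct): (0,0) (0,3) (0,4) (0,5) (1,1) (1,3) (1,4) (1,5) (2,2) (2,4) (3,3) (3,4) (3,5) (4,0) (4,1) (4,2) (4,3) (4,5) (5,1) (5,3) (5,4) (5,5)

Answer: 22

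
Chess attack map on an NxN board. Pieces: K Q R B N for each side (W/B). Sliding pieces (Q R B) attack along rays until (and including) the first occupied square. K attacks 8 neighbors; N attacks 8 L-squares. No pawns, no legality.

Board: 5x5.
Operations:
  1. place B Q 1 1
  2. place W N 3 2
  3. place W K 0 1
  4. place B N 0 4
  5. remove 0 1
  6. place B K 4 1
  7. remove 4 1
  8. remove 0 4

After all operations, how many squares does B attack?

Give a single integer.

Answer: 14

Derivation:
Op 1: place BQ@(1,1)
Op 2: place WN@(3,2)
Op 3: place WK@(0,1)
Op 4: place BN@(0,4)
Op 5: remove (0,1)
Op 6: place BK@(4,1)
Op 7: remove (4,1)
Op 8: remove (0,4)
Per-piece attacks for B:
  BQ@(1,1): attacks (1,2) (1,3) (1,4) (1,0) (2,1) (3,1) (4,1) (0,1) (2,2) (3,3) (4,4) (2,0) (0,2) (0,0)
Union (14 distinct): (0,0) (0,1) (0,2) (1,0) (1,2) (1,3) (1,4) (2,0) (2,1) (2,2) (3,1) (3,3) (4,1) (4,4)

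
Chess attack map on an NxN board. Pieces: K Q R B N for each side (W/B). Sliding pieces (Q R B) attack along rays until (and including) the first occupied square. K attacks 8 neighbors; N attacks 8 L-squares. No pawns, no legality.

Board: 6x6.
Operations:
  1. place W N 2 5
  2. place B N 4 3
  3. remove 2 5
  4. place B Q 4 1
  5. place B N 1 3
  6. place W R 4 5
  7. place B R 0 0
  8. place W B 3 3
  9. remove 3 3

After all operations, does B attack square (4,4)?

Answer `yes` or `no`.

Op 1: place WN@(2,5)
Op 2: place BN@(4,3)
Op 3: remove (2,5)
Op 4: place BQ@(4,1)
Op 5: place BN@(1,3)
Op 6: place WR@(4,5)
Op 7: place BR@(0,0)
Op 8: place WB@(3,3)
Op 9: remove (3,3)
Per-piece attacks for B:
  BR@(0,0): attacks (0,1) (0,2) (0,3) (0,4) (0,5) (1,0) (2,0) (3,0) (4,0) (5,0)
  BN@(1,3): attacks (2,5) (3,4) (0,5) (2,1) (3,2) (0,1)
  BQ@(4,1): attacks (4,2) (4,3) (4,0) (5,1) (3,1) (2,1) (1,1) (0,1) (5,2) (5,0) (3,2) (2,3) (1,4) (0,5) (3,0) [ray(0,1) blocked at (4,3)]
  BN@(4,3): attacks (5,5) (3,5) (2,4) (5,1) (3,1) (2,2)
B attacks (4,4): no

Answer: no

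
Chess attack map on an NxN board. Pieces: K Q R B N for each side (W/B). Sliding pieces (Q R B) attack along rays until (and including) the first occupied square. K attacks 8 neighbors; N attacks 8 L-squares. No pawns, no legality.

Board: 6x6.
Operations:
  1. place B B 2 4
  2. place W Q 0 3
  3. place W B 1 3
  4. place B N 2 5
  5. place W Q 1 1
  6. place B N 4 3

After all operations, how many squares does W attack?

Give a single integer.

Answer: 22

Derivation:
Op 1: place BB@(2,4)
Op 2: place WQ@(0,3)
Op 3: place WB@(1,3)
Op 4: place BN@(2,5)
Op 5: place WQ@(1,1)
Op 6: place BN@(4,3)
Per-piece attacks for W:
  WQ@(0,3): attacks (0,4) (0,5) (0,2) (0,1) (0,0) (1,3) (1,4) (2,5) (1,2) (2,1) (3,0) [ray(1,0) blocked at (1,3); ray(1,1) blocked at (2,5)]
  WQ@(1,1): attacks (1,2) (1,3) (1,0) (2,1) (3,1) (4,1) (5,1) (0,1) (2,2) (3,3) (4,4) (5,5) (2,0) (0,2) (0,0) [ray(0,1) blocked at (1,3)]
  WB@(1,3): attacks (2,4) (2,2) (3,1) (4,0) (0,4) (0,2) [ray(1,1) blocked at (2,4)]
Union (22 distinct): (0,0) (0,1) (0,2) (0,4) (0,5) (1,0) (1,2) (1,3) (1,4) (2,0) (2,1) (2,2) (2,4) (2,5) (3,0) (3,1) (3,3) (4,0) (4,1) (4,4) (5,1) (5,5)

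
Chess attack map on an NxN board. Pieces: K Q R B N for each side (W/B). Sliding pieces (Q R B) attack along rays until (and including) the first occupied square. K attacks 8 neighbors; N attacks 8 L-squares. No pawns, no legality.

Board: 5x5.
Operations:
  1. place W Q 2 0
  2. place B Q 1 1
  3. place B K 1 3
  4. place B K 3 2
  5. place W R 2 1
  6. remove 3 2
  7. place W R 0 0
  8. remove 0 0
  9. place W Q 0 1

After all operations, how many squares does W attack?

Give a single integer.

Answer: 18

Derivation:
Op 1: place WQ@(2,0)
Op 2: place BQ@(1,1)
Op 3: place BK@(1,3)
Op 4: place BK@(3,2)
Op 5: place WR@(2,1)
Op 6: remove (3,2)
Op 7: place WR@(0,0)
Op 8: remove (0,0)
Op 9: place WQ@(0,1)
Per-piece attacks for W:
  WQ@(0,1): attacks (0,2) (0,3) (0,4) (0,0) (1,1) (1,2) (2,3) (3,4) (1,0) [ray(1,0) blocked at (1,1)]
  WQ@(2,0): attacks (2,1) (3,0) (4,0) (1,0) (0,0) (3,1) (4,2) (1,1) [ray(0,1) blocked at (2,1); ray(-1,1) blocked at (1,1)]
  WR@(2,1): attacks (2,2) (2,3) (2,4) (2,0) (3,1) (4,1) (1,1) [ray(0,-1) blocked at (2,0); ray(-1,0) blocked at (1,1)]
Union (18 distinct): (0,0) (0,2) (0,3) (0,4) (1,0) (1,1) (1,2) (2,0) (2,1) (2,2) (2,3) (2,4) (3,0) (3,1) (3,4) (4,0) (4,1) (4,2)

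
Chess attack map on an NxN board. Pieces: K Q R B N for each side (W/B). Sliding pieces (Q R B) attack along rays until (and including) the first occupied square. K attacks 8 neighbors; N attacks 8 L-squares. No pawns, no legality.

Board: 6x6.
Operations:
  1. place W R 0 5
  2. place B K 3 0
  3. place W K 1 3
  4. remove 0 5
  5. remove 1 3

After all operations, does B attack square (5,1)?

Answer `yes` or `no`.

Answer: no

Derivation:
Op 1: place WR@(0,5)
Op 2: place BK@(3,0)
Op 3: place WK@(1,3)
Op 4: remove (0,5)
Op 5: remove (1,3)
Per-piece attacks for B:
  BK@(3,0): attacks (3,1) (4,0) (2,0) (4,1) (2,1)
B attacks (5,1): no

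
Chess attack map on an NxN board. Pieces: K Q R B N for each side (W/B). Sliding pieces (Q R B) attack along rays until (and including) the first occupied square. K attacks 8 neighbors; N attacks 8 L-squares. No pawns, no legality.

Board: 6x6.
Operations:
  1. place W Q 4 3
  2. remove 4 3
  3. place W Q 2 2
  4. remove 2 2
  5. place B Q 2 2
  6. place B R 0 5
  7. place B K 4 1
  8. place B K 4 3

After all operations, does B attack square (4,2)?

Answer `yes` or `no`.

Answer: yes

Derivation:
Op 1: place WQ@(4,3)
Op 2: remove (4,3)
Op 3: place WQ@(2,2)
Op 4: remove (2,2)
Op 5: place BQ@(2,2)
Op 6: place BR@(0,5)
Op 7: place BK@(4,1)
Op 8: place BK@(4,3)
Per-piece attacks for B:
  BR@(0,5): attacks (0,4) (0,3) (0,2) (0,1) (0,0) (1,5) (2,5) (3,5) (4,5) (5,5)
  BQ@(2,2): attacks (2,3) (2,4) (2,5) (2,1) (2,0) (3,2) (4,2) (5,2) (1,2) (0,2) (3,3) (4,4) (5,5) (3,1) (4,0) (1,3) (0,4) (1,1) (0,0)
  BK@(4,1): attacks (4,2) (4,0) (5,1) (3,1) (5,2) (5,0) (3,2) (3,0)
  BK@(4,3): attacks (4,4) (4,2) (5,3) (3,3) (5,4) (5,2) (3,4) (3,2)
B attacks (4,2): yes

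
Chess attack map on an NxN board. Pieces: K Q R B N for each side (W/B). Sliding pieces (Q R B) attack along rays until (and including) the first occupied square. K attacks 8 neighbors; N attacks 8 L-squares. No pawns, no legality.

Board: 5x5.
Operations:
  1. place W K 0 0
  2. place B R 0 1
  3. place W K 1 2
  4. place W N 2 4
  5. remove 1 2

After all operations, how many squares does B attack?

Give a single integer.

Answer: 8

Derivation:
Op 1: place WK@(0,0)
Op 2: place BR@(0,1)
Op 3: place WK@(1,2)
Op 4: place WN@(2,4)
Op 5: remove (1,2)
Per-piece attacks for B:
  BR@(0,1): attacks (0,2) (0,3) (0,4) (0,0) (1,1) (2,1) (3,1) (4,1) [ray(0,-1) blocked at (0,0)]
Union (8 distinct): (0,0) (0,2) (0,3) (0,4) (1,1) (2,1) (3,1) (4,1)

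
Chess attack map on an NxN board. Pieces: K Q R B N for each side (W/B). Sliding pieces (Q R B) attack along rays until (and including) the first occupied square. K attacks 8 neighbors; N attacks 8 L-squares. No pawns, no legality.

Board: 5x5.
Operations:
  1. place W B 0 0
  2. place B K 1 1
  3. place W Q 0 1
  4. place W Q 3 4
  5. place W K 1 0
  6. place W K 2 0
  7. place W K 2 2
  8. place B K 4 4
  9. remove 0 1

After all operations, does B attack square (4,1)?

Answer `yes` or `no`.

Answer: no

Derivation:
Op 1: place WB@(0,0)
Op 2: place BK@(1,1)
Op 3: place WQ@(0,1)
Op 4: place WQ@(3,4)
Op 5: place WK@(1,0)
Op 6: place WK@(2,0)
Op 7: place WK@(2,2)
Op 8: place BK@(4,4)
Op 9: remove (0,1)
Per-piece attacks for B:
  BK@(1,1): attacks (1,2) (1,0) (2,1) (0,1) (2,2) (2,0) (0,2) (0,0)
  BK@(4,4): attacks (4,3) (3,4) (3,3)
B attacks (4,1): no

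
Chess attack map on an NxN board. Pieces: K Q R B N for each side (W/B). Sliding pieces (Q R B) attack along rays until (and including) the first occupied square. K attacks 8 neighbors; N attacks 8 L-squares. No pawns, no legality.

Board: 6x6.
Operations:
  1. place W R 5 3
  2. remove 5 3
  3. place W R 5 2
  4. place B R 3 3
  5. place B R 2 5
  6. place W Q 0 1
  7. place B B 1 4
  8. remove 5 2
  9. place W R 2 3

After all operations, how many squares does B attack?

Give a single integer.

Op 1: place WR@(5,3)
Op 2: remove (5,3)
Op 3: place WR@(5,2)
Op 4: place BR@(3,3)
Op 5: place BR@(2,5)
Op 6: place WQ@(0,1)
Op 7: place BB@(1,4)
Op 8: remove (5,2)
Op 9: place WR@(2,3)
Per-piece attacks for B:
  BB@(1,4): attacks (2,5) (2,3) (0,5) (0,3) [ray(1,1) blocked at (2,5); ray(1,-1) blocked at (2,3)]
  BR@(2,5): attacks (2,4) (2,3) (3,5) (4,5) (5,5) (1,5) (0,5) [ray(0,-1) blocked at (2,3)]
  BR@(3,3): attacks (3,4) (3,5) (3,2) (3,1) (3,0) (4,3) (5,3) (2,3) [ray(-1,0) blocked at (2,3)]
Union (15 distinct): (0,3) (0,5) (1,5) (2,3) (2,4) (2,5) (3,0) (3,1) (3,2) (3,4) (3,5) (4,3) (4,5) (5,3) (5,5)

Answer: 15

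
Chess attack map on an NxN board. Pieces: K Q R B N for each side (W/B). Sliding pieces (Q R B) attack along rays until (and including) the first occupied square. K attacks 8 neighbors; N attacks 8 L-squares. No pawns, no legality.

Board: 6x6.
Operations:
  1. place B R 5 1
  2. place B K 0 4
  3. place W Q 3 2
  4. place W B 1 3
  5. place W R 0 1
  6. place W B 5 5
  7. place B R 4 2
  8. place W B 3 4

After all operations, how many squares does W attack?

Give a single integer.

Answer: 30

Derivation:
Op 1: place BR@(5,1)
Op 2: place BK@(0,4)
Op 3: place WQ@(3,2)
Op 4: place WB@(1,3)
Op 5: place WR@(0,1)
Op 6: place WB@(5,5)
Op 7: place BR@(4,2)
Op 8: place WB@(3,4)
Per-piece attacks for W:
  WR@(0,1): attacks (0,2) (0,3) (0,4) (0,0) (1,1) (2,1) (3,1) (4,1) (5,1) [ray(0,1) blocked at (0,4); ray(1,0) blocked at (5,1)]
  WB@(1,3): attacks (2,4) (3,5) (2,2) (3,1) (4,0) (0,4) (0,2) [ray(-1,1) blocked at (0,4)]
  WQ@(3,2): attacks (3,3) (3,4) (3,1) (3,0) (4,2) (2,2) (1,2) (0,2) (4,3) (5,4) (4,1) (5,0) (2,3) (1,4) (0,5) (2,1) (1,0) [ray(0,1) blocked at (3,4); ray(1,0) blocked at (4,2)]
  WB@(3,4): attacks (4,5) (4,3) (5,2) (2,5) (2,3) (1,2) (0,1) [ray(-1,-1) blocked at (0,1)]
  WB@(5,5): attacks (4,4) (3,3) (2,2) (1,1) (0,0)
Union (30 distinct): (0,0) (0,1) (0,2) (0,3) (0,4) (0,5) (1,0) (1,1) (1,2) (1,4) (2,1) (2,2) (2,3) (2,4) (2,5) (3,0) (3,1) (3,3) (3,4) (3,5) (4,0) (4,1) (4,2) (4,3) (4,4) (4,5) (5,0) (5,1) (5,2) (5,4)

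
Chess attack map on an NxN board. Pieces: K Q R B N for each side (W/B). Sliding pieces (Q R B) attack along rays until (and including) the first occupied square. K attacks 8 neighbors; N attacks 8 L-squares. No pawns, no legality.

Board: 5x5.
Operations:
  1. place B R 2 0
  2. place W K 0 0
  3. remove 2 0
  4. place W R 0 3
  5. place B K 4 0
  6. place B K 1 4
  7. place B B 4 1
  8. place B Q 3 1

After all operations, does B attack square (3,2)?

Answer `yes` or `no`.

Answer: yes

Derivation:
Op 1: place BR@(2,0)
Op 2: place WK@(0,0)
Op 3: remove (2,0)
Op 4: place WR@(0,3)
Op 5: place BK@(4,0)
Op 6: place BK@(1,4)
Op 7: place BB@(4,1)
Op 8: place BQ@(3,1)
Per-piece attacks for B:
  BK@(1,4): attacks (1,3) (2,4) (0,4) (2,3) (0,3)
  BQ@(3,1): attacks (3,2) (3,3) (3,4) (3,0) (4,1) (2,1) (1,1) (0,1) (4,2) (4,0) (2,2) (1,3) (0,4) (2,0) [ray(1,0) blocked at (4,1); ray(1,-1) blocked at (4,0)]
  BK@(4,0): attacks (4,1) (3,0) (3,1)
  BB@(4,1): attacks (3,2) (2,3) (1,4) (3,0) [ray(-1,1) blocked at (1,4)]
B attacks (3,2): yes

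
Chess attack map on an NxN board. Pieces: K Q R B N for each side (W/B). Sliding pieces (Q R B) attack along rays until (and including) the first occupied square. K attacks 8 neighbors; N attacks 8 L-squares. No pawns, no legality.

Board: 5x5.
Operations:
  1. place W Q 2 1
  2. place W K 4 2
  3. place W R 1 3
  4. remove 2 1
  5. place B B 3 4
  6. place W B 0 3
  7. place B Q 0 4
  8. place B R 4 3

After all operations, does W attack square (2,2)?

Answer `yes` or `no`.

Answer: no

Derivation:
Op 1: place WQ@(2,1)
Op 2: place WK@(4,2)
Op 3: place WR@(1,3)
Op 4: remove (2,1)
Op 5: place BB@(3,4)
Op 6: place WB@(0,3)
Op 7: place BQ@(0,4)
Op 8: place BR@(4,3)
Per-piece attacks for W:
  WB@(0,3): attacks (1,4) (1,2) (2,1) (3,0)
  WR@(1,3): attacks (1,4) (1,2) (1,1) (1,0) (2,3) (3,3) (4,3) (0,3) [ray(1,0) blocked at (4,3); ray(-1,0) blocked at (0,3)]
  WK@(4,2): attacks (4,3) (4,1) (3,2) (3,3) (3,1)
W attacks (2,2): no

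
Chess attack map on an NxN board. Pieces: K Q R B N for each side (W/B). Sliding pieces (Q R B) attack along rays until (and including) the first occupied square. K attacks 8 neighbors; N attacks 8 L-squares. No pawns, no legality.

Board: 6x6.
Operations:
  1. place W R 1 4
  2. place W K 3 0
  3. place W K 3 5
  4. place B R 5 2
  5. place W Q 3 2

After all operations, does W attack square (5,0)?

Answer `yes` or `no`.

Op 1: place WR@(1,4)
Op 2: place WK@(3,0)
Op 3: place WK@(3,5)
Op 4: place BR@(5,2)
Op 5: place WQ@(3,2)
Per-piece attacks for W:
  WR@(1,4): attacks (1,5) (1,3) (1,2) (1,1) (1,0) (2,4) (3,4) (4,4) (5,4) (0,4)
  WK@(3,0): attacks (3,1) (4,0) (2,0) (4,1) (2,1)
  WQ@(3,2): attacks (3,3) (3,4) (3,5) (3,1) (3,0) (4,2) (5,2) (2,2) (1,2) (0,2) (4,3) (5,4) (4,1) (5,0) (2,3) (1,4) (2,1) (1,0) [ray(0,1) blocked at (3,5); ray(0,-1) blocked at (3,0); ray(1,0) blocked at (5,2); ray(-1,1) blocked at (1,4)]
  WK@(3,5): attacks (3,4) (4,5) (2,5) (4,4) (2,4)
W attacks (5,0): yes

Answer: yes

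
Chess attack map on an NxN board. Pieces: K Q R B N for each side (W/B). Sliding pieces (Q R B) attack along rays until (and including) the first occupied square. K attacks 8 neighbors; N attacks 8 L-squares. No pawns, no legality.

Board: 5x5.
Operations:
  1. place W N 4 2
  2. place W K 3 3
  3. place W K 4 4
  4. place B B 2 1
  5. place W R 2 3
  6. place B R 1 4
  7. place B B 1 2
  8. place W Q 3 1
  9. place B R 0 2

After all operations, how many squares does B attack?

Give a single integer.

Op 1: place WN@(4,2)
Op 2: place WK@(3,3)
Op 3: place WK@(4,4)
Op 4: place BB@(2,1)
Op 5: place WR@(2,3)
Op 6: place BR@(1,4)
Op 7: place BB@(1,2)
Op 8: place WQ@(3,1)
Op 9: place BR@(0,2)
Per-piece attacks for B:
  BR@(0,2): attacks (0,3) (0,4) (0,1) (0,0) (1,2) [ray(1,0) blocked at (1,2)]
  BB@(1,2): attacks (2,3) (2,1) (0,3) (0,1) [ray(1,1) blocked at (2,3); ray(1,-1) blocked at (2,1)]
  BR@(1,4): attacks (1,3) (1,2) (2,4) (3,4) (4,4) (0,4) [ray(0,-1) blocked at (1,2); ray(1,0) blocked at (4,4)]
  BB@(2,1): attacks (3,2) (4,3) (3,0) (1,2) (1,0) [ray(-1,1) blocked at (1,2)]
Union (15 distinct): (0,0) (0,1) (0,3) (0,4) (1,0) (1,2) (1,3) (2,1) (2,3) (2,4) (3,0) (3,2) (3,4) (4,3) (4,4)

Answer: 15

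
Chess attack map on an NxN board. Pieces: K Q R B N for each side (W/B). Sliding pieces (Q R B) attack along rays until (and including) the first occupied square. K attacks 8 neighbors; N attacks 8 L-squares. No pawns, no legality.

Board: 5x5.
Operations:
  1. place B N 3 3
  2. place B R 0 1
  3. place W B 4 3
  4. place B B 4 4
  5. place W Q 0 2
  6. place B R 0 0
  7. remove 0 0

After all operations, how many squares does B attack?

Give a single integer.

Op 1: place BN@(3,3)
Op 2: place BR@(0,1)
Op 3: place WB@(4,3)
Op 4: place BB@(4,4)
Op 5: place WQ@(0,2)
Op 6: place BR@(0,0)
Op 7: remove (0,0)
Per-piece attacks for B:
  BR@(0,1): attacks (0,2) (0,0) (1,1) (2,1) (3,1) (4,1) [ray(0,1) blocked at (0,2)]
  BN@(3,3): attacks (1,4) (4,1) (2,1) (1,2)
  BB@(4,4): attacks (3,3) [ray(-1,-1) blocked at (3,3)]
Union (9 distinct): (0,0) (0,2) (1,1) (1,2) (1,4) (2,1) (3,1) (3,3) (4,1)

Answer: 9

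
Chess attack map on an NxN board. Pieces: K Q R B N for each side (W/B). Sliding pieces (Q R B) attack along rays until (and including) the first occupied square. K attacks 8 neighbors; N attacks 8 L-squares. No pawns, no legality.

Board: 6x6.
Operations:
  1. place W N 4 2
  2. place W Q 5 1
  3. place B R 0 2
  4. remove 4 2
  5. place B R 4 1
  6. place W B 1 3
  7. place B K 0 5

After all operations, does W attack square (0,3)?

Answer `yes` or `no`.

Answer: no

Derivation:
Op 1: place WN@(4,2)
Op 2: place WQ@(5,1)
Op 3: place BR@(0,2)
Op 4: remove (4,2)
Op 5: place BR@(4,1)
Op 6: place WB@(1,3)
Op 7: place BK@(0,5)
Per-piece attacks for W:
  WB@(1,3): attacks (2,4) (3,5) (2,2) (3,1) (4,0) (0,4) (0,2) [ray(-1,-1) blocked at (0,2)]
  WQ@(5,1): attacks (5,2) (5,3) (5,4) (5,5) (5,0) (4,1) (4,2) (3,3) (2,4) (1,5) (4,0) [ray(-1,0) blocked at (4,1)]
W attacks (0,3): no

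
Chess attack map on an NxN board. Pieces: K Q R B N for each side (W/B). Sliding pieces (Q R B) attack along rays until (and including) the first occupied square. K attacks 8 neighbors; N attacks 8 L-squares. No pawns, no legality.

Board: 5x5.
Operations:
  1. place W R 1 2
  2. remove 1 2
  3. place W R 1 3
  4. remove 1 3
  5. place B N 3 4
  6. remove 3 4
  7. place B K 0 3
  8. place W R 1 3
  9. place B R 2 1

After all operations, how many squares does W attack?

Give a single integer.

Answer: 8

Derivation:
Op 1: place WR@(1,2)
Op 2: remove (1,2)
Op 3: place WR@(1,3)
Op 4: remove (1,3)
Op 5: place BN@(3,4)
Op 6: remove (3,4)
Op 7: place BK@(0,3)
Op 8: place WR@(1,3)
Op 9: place BR@(2,1)
Per-piece attacks for W:
  WR@(1,3): attacks (1,4) (1,2) (1,1) (1,0) (2,3) (3,3) (4,3) (0,3) [ray(-1,0) blocked at (0,3)]
Union (8 distinct): (0,3) (1,0) (1,1) (1,2) (1,4) (2,3) (3,3) (4,3)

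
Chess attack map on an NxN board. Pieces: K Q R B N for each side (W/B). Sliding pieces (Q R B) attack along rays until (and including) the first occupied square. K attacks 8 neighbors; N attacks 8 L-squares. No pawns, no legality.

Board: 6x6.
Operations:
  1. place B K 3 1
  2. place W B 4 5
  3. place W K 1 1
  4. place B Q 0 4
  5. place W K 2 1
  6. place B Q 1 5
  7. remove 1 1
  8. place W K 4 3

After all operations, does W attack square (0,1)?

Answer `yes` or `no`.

Op 1: place BK@(3,1)
Op 2: place WB@(4,5)
Op 3: place WK@(1,1)
Op 4: place BQ@(0,4)
Op 5: place WK@(2,1)
Op 6: place BQ@(1,5)
Op 7: remove (1,1)
Op 8: place WK@(4,3)
Per-piece attacks for W:
  WK@(2,1): attacks (2,2) (2,0) (3,1) (1,1) (3,2) (3,0) (1,2) (1,0)
  WK@(4,3): attacks (4,4) (4,2) (5,3) (3,3) (5,4) (5,2) (3,4) (3,2)
  WB@(4,5): attacks (5,4) (3,4) (2,3) (1,2) (0,1)
W attacks (0,1): yes

Answer: yes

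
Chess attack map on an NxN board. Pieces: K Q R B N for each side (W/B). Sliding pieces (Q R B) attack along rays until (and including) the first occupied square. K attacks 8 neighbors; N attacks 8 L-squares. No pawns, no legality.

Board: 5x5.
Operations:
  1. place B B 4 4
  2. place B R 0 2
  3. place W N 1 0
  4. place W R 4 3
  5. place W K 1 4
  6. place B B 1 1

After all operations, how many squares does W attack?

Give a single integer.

Op 1: place BB@(4,4)
Op 2: place BR@(0,2)
Op 3: place WN@(1,0)
Op 4: place WR@(4,3)
Op 5: place WK@(1,4)
Op 6: place BB@(1,1)
Per-piece attacks for W:
  WN@(1,0): attacks (2,2) (3,1) (0,2)
  WK@(1,4): attacks (1,3) (2,4) (0,4) (2,3) (0,3)
  WR@(4,3): attacks (4,4) (4,2) (4,1) (4,0) (3,3) (2,3) (1,3) (0,3) [ray(0,1) blocked at (4,4)]
Union (13 distinct): (0,2) (0,3) (0,4) (1,3) (2,2) (2,3) (2,4) (3,1) (3,3) (4,0) (4,1) (4,2) (4,4)

Answer: 13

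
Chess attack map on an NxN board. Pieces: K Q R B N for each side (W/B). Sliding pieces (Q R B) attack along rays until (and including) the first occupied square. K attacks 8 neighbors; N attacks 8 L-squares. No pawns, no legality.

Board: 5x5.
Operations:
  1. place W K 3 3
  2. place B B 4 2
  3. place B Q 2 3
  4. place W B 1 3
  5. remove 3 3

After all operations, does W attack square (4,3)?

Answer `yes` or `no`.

Answer: no

Derivation:
Op 1: place WK@(3,3)
Op 2: place BB@(4,2)
Op 3: place BQ@(2,3)
Op 4: place WB@(1,3)
Op 5: remove (3,3)
Per-piece attacks for W:
  WB@(1,3): attacks (2,4) (2,2) (3,1) (4,0) (0,4) (0,2)
W attacks (4,3): no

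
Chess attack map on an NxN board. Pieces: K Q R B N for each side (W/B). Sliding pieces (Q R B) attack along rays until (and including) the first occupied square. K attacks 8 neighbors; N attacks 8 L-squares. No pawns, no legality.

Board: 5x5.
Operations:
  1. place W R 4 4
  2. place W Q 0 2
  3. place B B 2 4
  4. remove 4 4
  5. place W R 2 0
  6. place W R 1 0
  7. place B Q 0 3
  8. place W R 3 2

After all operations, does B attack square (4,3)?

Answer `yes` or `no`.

Answer: yes

Derivation:
Op 1: place WR@(4,4)
Op 2: place WQ@(0,2)
Op 3: place BB@(2,4)
Op 4: remove (4,4)
Op 5: place WR@(2,0)
Op 6: place WR@(1,0)
Op 7: place BQ@(0,3)
Op 8: place WR@(3,2)
Per-piece attacks for B:
  BQ@(0,3): attacks (0,4) (0,2) (1,3) (2,3) (3,3) (4,3) (1,4) (1,2) (2,1) (3,0) [ray(0,-1) blocked at (0,2)]
  BB@(2,4): attacks (3,3) (4,2) (1,3) (0,2) [ray(-1,-1) blocked at (0,2)]
B attacks (4,3): yes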